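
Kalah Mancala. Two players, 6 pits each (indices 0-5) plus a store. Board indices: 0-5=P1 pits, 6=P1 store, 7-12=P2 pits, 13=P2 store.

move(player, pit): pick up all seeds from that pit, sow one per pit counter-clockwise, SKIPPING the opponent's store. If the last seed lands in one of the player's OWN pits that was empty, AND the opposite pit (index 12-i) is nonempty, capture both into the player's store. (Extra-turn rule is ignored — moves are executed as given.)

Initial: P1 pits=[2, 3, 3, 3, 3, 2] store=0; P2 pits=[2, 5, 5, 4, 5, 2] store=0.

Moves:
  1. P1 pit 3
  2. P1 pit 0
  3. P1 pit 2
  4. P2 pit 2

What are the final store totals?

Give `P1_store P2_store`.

Answer: 2 1

Derivation:
Move 1: P1 pit3 -> P1=[2,3,3,0,4,3](1) P2=[2,5,5,4,5,2](0)
Move 2: P1 pit0 -> P1=[0,4,4,0,4,3](1) P2=[2,5,5,4,5,2](0)
Move 3: P1 pit2 -> P1=[0,4,0,1,5,4](2) P2=[2,5,5,4,5,2](0)
Move 4: P2 pit2 -> P1=[1,4,0,1,5,4](2) P2=[2,5,0,5,6,3](1)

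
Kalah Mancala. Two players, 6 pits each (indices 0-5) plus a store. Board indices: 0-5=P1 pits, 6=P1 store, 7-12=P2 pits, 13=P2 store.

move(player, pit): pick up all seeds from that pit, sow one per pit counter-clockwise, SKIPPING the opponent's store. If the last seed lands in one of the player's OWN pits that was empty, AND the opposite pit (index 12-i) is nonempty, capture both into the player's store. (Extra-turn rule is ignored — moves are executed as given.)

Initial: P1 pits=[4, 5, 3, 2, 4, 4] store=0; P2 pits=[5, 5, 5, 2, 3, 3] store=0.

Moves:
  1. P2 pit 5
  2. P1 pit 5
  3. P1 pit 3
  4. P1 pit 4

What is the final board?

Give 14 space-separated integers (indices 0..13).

Answer: 5 6 3 0 0 1 9 1 7 7 2 3 0 1

Derivation:
Move 1: P2 pit5 -> P1=[5,6,3,2,4,4](0) P2=[5,5,5,2,3,0](1)
Move 2: P1 pit5 -> P1=[5,6,3,2,4,0](1) P2=[6,6,6,2,3,0](1)
Move 3: P1 pit3 -> P1=[5,6,3,0,5,0](8) P2=[0,6,6,2,3,0](1)
Move 4: P1 pit4 -> P1=[5,6,3,0,0,1](9) P2=[1,7,7,2,3,0](1)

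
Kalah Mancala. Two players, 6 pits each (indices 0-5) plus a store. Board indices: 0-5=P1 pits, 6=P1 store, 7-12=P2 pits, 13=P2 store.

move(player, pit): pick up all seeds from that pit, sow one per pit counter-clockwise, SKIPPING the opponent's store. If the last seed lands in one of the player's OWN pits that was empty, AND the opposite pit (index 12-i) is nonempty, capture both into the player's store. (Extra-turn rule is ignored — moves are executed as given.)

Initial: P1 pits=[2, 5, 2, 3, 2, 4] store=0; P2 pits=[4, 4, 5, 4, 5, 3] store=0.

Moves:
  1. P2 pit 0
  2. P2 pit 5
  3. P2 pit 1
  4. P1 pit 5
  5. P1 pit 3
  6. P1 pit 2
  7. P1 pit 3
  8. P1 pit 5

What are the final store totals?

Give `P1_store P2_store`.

Move 1: P2 pit0 -> P1=[2,5,2,3,2,4](0) P2=[0,5,6,5,6,3](0)
Move 2: P2 pit5 -> P1=[3,6,2,3,2,4](0) P2=[0,5,6,5,6,0](1)
Move 3: P2 pit1 -> P1=[3,6,2,3,2,4](0) P2=[0,0,7,6,7,1](2)
Move 4: P1 pit5 -> P1=[3,6,2,3,2,0](1) P2=[1,1,8,6,7,1](2)
Move 5: P1 pit3 -> P1=[3,6,2,0,3,1](2) P2=[1,1,8,6,7,1](2)
Move 6: P1 pit2 -> P1=[3,6,0,1,4,1](2) P2=[1,1,8,6,7,1](2)
Move 7: P1 pit3 -> P1=[3,6,0,0,5,1](2) P2=[1,1,8,6,7,1](2)
Move 8: P1 pit5 -> P1=[3,6,0,0,5,0](3) P2=[1,1,8,6,7,1](2)

Answer: 3 2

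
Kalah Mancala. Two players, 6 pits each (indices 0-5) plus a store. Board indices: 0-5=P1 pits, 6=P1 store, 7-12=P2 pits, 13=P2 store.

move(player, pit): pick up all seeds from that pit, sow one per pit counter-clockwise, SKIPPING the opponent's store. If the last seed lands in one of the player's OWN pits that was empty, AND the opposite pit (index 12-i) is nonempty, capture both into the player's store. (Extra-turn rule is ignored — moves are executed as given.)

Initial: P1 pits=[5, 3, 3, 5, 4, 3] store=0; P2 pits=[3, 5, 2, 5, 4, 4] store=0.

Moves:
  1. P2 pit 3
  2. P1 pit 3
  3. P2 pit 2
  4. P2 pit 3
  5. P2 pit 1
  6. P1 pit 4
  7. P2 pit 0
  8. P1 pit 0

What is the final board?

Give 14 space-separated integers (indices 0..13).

Answer: 0 5 4 1 1 6 3 1 2 3 2 9 7 2

Derivation:
Move 1: P2 pit3 -> P1=[6,4,3,5,4,3](0) P2=[3,5,2,0,5,5](1)
Move 2: P1 pit3 -> P1=[6,4,3,0,5,4](1) P2=[4,6,2,0,5,5](1)
Move 3: P2 pit2 -> P1=[6,4,3,0,5,4](1) P2=[4,6,0,1,6,5](1)
Move 4: P2 pit3 -> P1=[6,4,3,0,5,4](1) P2=[4,6,0,0,7,5](1)
Move 5: P2 pit1 -> P1=[7,4,3,0,5,4](1) P2=[4,0,1,1,8,6](2)
Move 6: P1 pit4 -> P1=[7,4,3,0,0,5](2) P2=[5,1,2,1,8,6](2)
Move 7: P2 pit0 -> P1=[7,4,3,0,0,5](2) P2=[0,2,3,2,9,7](2)
Move 8: P1 pit0 -> P1=[0,5,4,1,1,6](3) P2=[1,2,3,2,9,7](2)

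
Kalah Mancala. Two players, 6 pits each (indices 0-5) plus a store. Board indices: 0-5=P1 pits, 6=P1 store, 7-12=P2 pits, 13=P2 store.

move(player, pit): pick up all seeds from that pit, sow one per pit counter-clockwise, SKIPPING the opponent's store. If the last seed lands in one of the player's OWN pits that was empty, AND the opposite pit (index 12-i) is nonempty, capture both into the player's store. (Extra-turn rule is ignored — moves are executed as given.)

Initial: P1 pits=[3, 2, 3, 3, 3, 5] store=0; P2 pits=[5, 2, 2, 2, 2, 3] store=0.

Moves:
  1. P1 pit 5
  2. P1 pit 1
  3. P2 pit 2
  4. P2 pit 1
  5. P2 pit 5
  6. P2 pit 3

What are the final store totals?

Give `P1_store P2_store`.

Answer: 1 2

Derivation:
Move 1: P1 pit5 -> P1=[3,2,3,3,3,0](1) P2=[6,3,3,3,2,3](0)
Move 2: P1 pit1 -> P1=[3,0,4,4,3,0](1) P2=[6,3,3,3,2,3](0)
Move 3: P2 pit2 -> P1=[3,0,4,4,3,0](1) P2=[6,3,0,4,3,4](0)
Move 4: P2 pit1 -> P1=[3,0,4,4,3,0](1) P2=[6,0,1,5,4,4](0)
Move 5: P2 pit5 -> P1=[4,1,5,4,3,0](1) P2=[6,0,1,5,4,0](1)
Move 6: P2 pit3 -> P1=[5,2,5,4,3,0](1) P2=[6,0,1,0,5,1](2)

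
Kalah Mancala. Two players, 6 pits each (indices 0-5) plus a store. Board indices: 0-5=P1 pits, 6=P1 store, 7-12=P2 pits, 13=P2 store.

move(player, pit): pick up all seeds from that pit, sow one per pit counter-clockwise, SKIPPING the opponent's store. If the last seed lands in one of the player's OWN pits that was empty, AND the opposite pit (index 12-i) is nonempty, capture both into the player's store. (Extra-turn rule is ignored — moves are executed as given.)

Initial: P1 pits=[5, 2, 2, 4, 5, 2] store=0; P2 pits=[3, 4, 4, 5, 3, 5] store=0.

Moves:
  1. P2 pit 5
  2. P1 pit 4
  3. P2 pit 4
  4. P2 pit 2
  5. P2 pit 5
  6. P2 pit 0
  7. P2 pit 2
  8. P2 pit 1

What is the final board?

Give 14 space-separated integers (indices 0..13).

Move 1: P2 pit5 -> P1=[6,3,3,5,5,2](0) P2=[3,4,4,5,3,0](1)
Move 2: P1 pit4 -> P1=[6,3,3,5,0,3](1) P2=[4,5,5,5,3,0](1)
Move 3: P2 pit4 -> P1=[7,3,3,5,0,3](1) P2=[4,5,5,5,0,1](2)
Move 4: P2 pit2 -> P1=[8,3,3,5,0,3](1) P2=[4,5,0,6,1,2](3)
Move 5: P2 pit5 -> P1=[9,3,3,5,0,3](1) P2=[4,5,0,6,1,0](4)
Move 6: P2 pit0 -> P1=[9,3,3,5,0,3](1) P2=[0,6,1,7,2,0](4)
Move 7: P2 pit2 -> P1=[9,3,3,5,0,3](1) P2=[0,6,0,8,2,0](4)
Move 8: P2 pit1 -> P1=[10,3,3,5,0,3](1) P2=[0,0,1,9,3,1](5)

Answer: 10 3 3 5 0 3 1 0 0 1 9 3 1 5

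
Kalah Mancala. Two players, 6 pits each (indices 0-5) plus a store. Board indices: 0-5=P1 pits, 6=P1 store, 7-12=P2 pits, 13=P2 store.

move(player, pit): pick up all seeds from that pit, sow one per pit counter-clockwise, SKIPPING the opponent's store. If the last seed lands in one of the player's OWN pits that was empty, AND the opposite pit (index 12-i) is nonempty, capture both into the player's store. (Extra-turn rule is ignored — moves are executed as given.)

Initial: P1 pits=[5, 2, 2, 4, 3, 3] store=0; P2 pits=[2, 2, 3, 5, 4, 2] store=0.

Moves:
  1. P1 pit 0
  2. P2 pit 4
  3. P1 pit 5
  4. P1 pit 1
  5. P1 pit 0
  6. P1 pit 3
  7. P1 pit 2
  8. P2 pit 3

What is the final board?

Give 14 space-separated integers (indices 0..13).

Move 1: P1 pit0 -> P1=[0,3,3,5,4,4](0) P2=[2,2,3,5,4,2](0)
Move 2: P2 pit4 -> P1=[1,4,3,5,4,4](0) P2=[2,2,3,5,0,3](1)
Move 3: P1 pit5 -> P1=[1,4,3,5,4,0](1) P2=[3,3,4,5,0,3](1)
Move 4: P1 pit1 -> P1=[1,0,4,6,5,0](5) P2=[0,3,4,5,0,3](1)
Move 5: P1 pit0 -> P1=[0,1,4,6,5,0](5) P2=[0,3,4,5,0,3](1)
Move 6: P1 pit3 -> P1=[0,1,4,0,6,1](6) P2=[1,4,5,5,0,3](1)
Move 7: P1 pit2 -> P1=[0,1,0,1,7,2](7) P2=[1,4,5,5,0,3](1)
Move 8: P2 pit3 -> P1=[1,2,0,1,7,2](7) P2=[1,4,5,0,1,4](2)

Answer: 1 2 0 1 7 2 7 1 4 5 0 1 4 2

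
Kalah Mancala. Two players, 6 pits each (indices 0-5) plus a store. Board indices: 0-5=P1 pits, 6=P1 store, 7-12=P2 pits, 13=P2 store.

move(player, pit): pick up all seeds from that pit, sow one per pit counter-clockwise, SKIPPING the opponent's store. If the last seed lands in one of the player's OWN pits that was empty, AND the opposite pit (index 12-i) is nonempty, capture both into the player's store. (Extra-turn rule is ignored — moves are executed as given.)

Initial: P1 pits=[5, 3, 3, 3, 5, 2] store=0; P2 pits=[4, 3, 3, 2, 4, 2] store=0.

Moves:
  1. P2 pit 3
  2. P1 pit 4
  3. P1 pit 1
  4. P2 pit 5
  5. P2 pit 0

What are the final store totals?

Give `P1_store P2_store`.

Answer: 6 8

Derivation:
Move 1: P2 pit3 -> P1=[5,3,3,3,5,2](0) P2=[4,3,3,0,5,3](0)
Move 2: P1 pit4 -> P1=[5,3,3,3,0,3](1) P2=[5,4,4,0,5,3](0)
Move 3: P1 pit1 -> P1=[5,0,4,4,0,3](6) P2=[5,0,4,0,5,3](0)
Move 4: P2 pit5 -> P1=[6,1,4,4,0,3](6) P2=[5,0,4,0,5,0](1)
Move 5: P2 pit0 -> P1=[0,1,4,4,0,3](6) P2=[0,1,5,1,6,0](8)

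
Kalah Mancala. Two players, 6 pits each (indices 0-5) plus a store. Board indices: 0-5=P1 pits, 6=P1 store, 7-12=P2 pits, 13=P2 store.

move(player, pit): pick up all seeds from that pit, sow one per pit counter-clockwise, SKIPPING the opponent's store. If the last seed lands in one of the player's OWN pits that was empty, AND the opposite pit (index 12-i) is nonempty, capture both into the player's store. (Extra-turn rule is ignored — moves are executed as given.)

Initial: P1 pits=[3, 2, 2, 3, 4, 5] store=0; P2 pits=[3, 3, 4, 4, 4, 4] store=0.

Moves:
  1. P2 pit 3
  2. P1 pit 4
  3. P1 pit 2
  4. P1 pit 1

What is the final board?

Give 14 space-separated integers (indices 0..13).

Move 1: P2 pit3 -> P1=[4,2,2,3,4,5](0) P2=[3,3,4,0,5,5](1)
Move 2: P1 pit4 -> P1=[4,2,2,3,0,6](1) P2=[4,4,4,0,5,5](1)
Move 3: P1 pit2 -> P1=[4,2,0,4,0,6](6) P2=[4,0,4,0,5,5](1)
Move 4: P1 pit1 -> P1=[4,0,1,5,0,6](6) P2=[4,0,4,0,5,5](1)

Answer: 4 0 1 5 0 6 6 4 0 4 0 5 5 1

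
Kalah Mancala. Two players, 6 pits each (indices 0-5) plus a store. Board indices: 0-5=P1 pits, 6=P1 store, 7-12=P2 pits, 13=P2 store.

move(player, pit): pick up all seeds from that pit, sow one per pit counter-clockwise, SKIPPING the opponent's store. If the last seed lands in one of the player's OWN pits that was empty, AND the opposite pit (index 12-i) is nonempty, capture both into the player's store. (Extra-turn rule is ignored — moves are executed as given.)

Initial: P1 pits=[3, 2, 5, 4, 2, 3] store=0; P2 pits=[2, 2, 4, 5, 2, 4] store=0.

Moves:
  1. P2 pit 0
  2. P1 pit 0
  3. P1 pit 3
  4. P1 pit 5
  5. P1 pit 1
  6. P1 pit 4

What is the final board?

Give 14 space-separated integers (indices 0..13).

Move 1: P2 pit0 -> P1=[3,2,5,4,2,3](0) P2=[0,3,5,5,2,4](0)
Move 2: P1 pit0 -> P1=[0,3,6,5,2,3](0) P2=[0,3,5,5,2,4](0)
Move 3: P1 pit3 -> P1=[0,3,6,0,3,4](1) P2=[1,4,5,5,2,4](0)
Move 4: P1 pit5 -> P1=[0,3,6,0,3,0](2) P2=[2,5,6,5,2,4](0)
Move 5: P1 pit1 -> P1=[0,0,7,1,4,0](2) P2=[2,5,6,5,2,4](0)
Move 6: P1 pit4 -> P1=[0,0,7,1,0,1](3) P2=[3,6,6,5,2,4](0)

Answer: 0 0 7 1 0 1 3 3 6 6 5 2 4 0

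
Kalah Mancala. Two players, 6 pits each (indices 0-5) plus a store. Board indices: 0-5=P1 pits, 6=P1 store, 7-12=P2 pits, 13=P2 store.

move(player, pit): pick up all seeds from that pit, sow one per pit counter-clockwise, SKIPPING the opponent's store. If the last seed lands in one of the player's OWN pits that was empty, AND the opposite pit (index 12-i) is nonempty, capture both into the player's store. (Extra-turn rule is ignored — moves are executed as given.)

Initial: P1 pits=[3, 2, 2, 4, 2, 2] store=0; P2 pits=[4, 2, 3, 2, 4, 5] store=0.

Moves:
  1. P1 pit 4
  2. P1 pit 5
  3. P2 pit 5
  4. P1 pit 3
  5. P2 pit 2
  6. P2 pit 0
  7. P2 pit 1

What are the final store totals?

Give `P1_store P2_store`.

Answer: 3 8

Derivation:
Move 1: P1 pit4 -> P1=[3,2,2,4,0,3](1) P2=[4,2,3,2,4,5](0)
Move 2: P1 pit5 -> P1=[3,2,2,4,0,0](2) P2=[5,3,3,2,4,5](0)
Move 3: P2 pit5 -> P1=[4,3,3,5,0,0](2) P2=[5,3,3,2,4,0](1)
Move 4: P1 pit3 -> P1=[4,3,3,0,1,1](3) P2=[6,4,3,2,4,0](1)
Move 5: P2 pit2 -> P1=[0,3,3,0,1,1](3) P2=[6,4,0,3,5,0](6)
Move 6: P2 pit0 -> P1=[0,3,3,0,1,1](3) P2=[0,5,1,4,6,1](7)
Move 7: P2 pit1 -> P1=[0,3,3,0,1,1](3) P2=[0,0,2,5,7,2](8)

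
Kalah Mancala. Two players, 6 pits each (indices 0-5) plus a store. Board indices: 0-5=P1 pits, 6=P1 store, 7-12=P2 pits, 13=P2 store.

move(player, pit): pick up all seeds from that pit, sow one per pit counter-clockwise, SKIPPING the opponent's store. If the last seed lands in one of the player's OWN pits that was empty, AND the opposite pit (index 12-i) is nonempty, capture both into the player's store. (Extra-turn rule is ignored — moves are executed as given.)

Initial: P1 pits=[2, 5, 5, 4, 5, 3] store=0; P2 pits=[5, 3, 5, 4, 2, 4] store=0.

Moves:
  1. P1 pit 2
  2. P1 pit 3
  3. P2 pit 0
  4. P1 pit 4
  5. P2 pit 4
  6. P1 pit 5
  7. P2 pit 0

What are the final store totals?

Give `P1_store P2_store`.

Move 1: P1 pit2 -> P1=[2,5,0,5,6,4](1) P2=[6,3,5,4,2,4](0)
Move 2: P1 pit3 -> P1=[2,5,0,0,7,5](2) P2=[7,4,5,4,2,4](0)
Move 3: P2 pit0 -> P1=[3,5,0,0,7,5](2) P2=[0,5,6,5,3,5](1)
Move 4: P1 pit4 -> P1=[3,5,0,0,0,6](3) P2=[1,6,7,6,4,5](1)
Move 5: P2 pit4 -> P1=[4,6,0,0,0,6](3) P2=[1,6,7,6,0,6](2)
Move 6: P1 pit5 -> P1=[4,6,0,0,0,0](4) P2=[2,7,8,7,1,6](2)
Move 7: P2 pit0 -> P1=[4,6,0,0,0,0](4) P2=[0,8,9,7,1,6](2)

Answer: 4 2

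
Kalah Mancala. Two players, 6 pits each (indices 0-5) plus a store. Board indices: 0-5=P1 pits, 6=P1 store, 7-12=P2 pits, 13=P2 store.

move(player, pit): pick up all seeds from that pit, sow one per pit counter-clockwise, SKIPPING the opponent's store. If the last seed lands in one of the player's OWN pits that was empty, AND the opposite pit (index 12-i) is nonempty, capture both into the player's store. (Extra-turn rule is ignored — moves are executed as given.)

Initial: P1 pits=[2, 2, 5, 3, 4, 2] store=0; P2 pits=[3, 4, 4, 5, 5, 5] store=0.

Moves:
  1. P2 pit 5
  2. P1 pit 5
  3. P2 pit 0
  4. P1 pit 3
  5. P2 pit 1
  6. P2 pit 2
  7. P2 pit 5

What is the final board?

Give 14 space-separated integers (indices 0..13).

Answer: 5 4 6 0 5 1 2 1 0 0 8 8 0 4

Derivation:
Move 1: P2 pit5 -> P1=[3,3,6,4,4,2](0) P2=[3,4,4,5,5,0](1)
Move 2: P1 pit5 -> P1=[3,3,6,4,4,0](1) P2=[4,4,4,5,5,0](1)
Move 3: P2 pit0 -> P1=[3,3,6,4,4,0](1) P2=[0,5,5,6,6,0](1)
Move 4: P1 pit3 -> P1=[3,3,6,0,5,1](2) P2=[1,5,5,6,6,0](1)
Move 5: P2 pit1 -> P1=[3,3,6,0,5,1](2) P2=[1,0,6,7,7,1](2)
Move 6: P2 pit2 -> P1=[4,4,6,0,5,1](2) P2=[1,0,0,8,8,2](3)
Move 7: P2 pit5 -> P1=[5,4,6,0,5,1](2) P2=[1,0,0,8,8,0](4)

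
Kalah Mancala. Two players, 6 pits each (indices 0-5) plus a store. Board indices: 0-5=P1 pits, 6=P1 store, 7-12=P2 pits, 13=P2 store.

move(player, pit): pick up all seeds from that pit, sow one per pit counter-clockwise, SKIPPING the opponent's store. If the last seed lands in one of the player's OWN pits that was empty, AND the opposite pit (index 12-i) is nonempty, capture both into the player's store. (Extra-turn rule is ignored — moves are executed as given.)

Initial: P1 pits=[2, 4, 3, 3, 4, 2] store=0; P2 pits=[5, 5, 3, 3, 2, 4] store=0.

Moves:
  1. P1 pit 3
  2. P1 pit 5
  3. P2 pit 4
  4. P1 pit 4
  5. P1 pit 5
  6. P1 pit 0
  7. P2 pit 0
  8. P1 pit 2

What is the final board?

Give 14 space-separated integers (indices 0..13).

Answer: 1 5 0 1 1 1 5 0 8 5 4 1 6 2

Derivation:
Move 1: P1 pit3 -> P1=[2,4,3,0,5,3](1) P2=[5,5,3,3,2,4](0)
Move 2: P1 pit5 -> P1=[2,4,3,0,5,0](2) P2=[6,6,3,3,2,4](0)
Move 3: P2 pit4 -> P1=[2,4,3,0,5,0](2) P2=[6,6,3,3,0,5](1)
Move 4: P1 pit4 -> P1=[2,4,3,0,0,1](3) P2=[7,7,4,3,0,5](1)
Move 5: P1 pit5 -> P1=[2,4,3,0,0,0](4) P2=[7,7,4,3,0,5](1)
Move 6: P1 pit0 -> P1=[0,5,4,0,0,0](4) P2=[7,7,4,3,0,5](1)
Move 7: P2 pit0 -> P1=[1,5,4,0,0,0](4) P2=[0,8,5,4,1,6](2)
Move 8: P1 pit2 -> P1=[1,5,0,1,1,1](5) P2=[0,8,5,4,1,6](2)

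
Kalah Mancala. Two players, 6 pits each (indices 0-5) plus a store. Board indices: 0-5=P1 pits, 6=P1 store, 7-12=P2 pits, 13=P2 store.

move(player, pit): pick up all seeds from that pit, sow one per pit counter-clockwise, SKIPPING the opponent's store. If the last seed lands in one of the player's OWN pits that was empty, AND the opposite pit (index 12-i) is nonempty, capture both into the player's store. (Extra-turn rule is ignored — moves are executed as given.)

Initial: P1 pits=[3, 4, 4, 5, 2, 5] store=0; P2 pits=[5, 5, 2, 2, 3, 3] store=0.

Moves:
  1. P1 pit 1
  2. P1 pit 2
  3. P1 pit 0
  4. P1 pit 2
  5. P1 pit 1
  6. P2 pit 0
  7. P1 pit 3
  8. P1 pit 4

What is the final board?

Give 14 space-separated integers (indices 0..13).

Move 1: P1 pit1 -> P1=[3,0,5,6,3,6](0) P2=[5,5,2,2,3,3](0)
Move 2: P1 pit2 -> P1=[3,0,0,7,4,7](1) P2=[6,5,2,2,3,3](0)
Move 3: P1 pit0 -> P1=[0,1,1,8,4,7](1) P2=[6,5,2,2,3,3](0)
Move 4: P1 pit2 -> P1=[0,1,0,9,4,7](1) P2=[6,5,2,2,3,3](0)
Move 5: P1 pit1 -> P1=[0,0,0,9,4,7](4) P2=[6,5,2,0,3,3](0)
Move 6: P2 pit0 -> P1=[0,0,0,9,4,7](4) P2=[0,6,3,1,4,4](1)
Move 7: P1 pit3 -> P1=[0,0,0,0,5,8](5) P2=[1,7,4,2,5,5](1)
Move 8: P1 pit4 -> P1=[0,0,0,0,0,9](6) P2=[2,8,5,2,5,5](1)

Answer: 0 0 0 0 0 9 6 2 8 5 2 5 5 1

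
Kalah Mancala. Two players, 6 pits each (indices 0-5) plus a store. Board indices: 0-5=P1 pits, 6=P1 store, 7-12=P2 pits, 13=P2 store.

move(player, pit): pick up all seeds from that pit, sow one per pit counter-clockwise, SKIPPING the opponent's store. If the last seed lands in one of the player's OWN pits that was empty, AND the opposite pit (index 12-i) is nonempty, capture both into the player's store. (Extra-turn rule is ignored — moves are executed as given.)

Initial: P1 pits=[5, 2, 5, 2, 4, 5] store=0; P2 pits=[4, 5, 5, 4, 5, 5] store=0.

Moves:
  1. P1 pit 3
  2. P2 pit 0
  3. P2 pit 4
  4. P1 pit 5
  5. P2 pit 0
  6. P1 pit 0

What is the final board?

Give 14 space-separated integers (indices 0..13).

Move 1: P1 pit3 -> P1=[5,2,5,0,5,6](0) P2=[4,5,5,4,5,5](0)
Move 2: P2 pit0 -> P1=[5,2,5,0,5,6](0) P2=[0,6,6,5,6,5](0)
Move 3: P2 pit4 -> P1=[6,3,6,1,5,6](0) P2=[0,6,6,5,0,6](1)
Move 4: P1 pit5 -> P1=[6,3,6,1,5,0](1) P2=[1,7,7,6,1,6](1)
Move 5: P2 pit0 -> P1=[6,3,6,1,5,0](1) P2=[0,8,7,6,1,6](1)
Move 6: P1 pit0 -> P1=[0,4,7,2,6,1](2) P2=[0,8,7,6,1,6](1)

Answer: 0 4 7 2 6 1 2 0 8 7 6 1 6 1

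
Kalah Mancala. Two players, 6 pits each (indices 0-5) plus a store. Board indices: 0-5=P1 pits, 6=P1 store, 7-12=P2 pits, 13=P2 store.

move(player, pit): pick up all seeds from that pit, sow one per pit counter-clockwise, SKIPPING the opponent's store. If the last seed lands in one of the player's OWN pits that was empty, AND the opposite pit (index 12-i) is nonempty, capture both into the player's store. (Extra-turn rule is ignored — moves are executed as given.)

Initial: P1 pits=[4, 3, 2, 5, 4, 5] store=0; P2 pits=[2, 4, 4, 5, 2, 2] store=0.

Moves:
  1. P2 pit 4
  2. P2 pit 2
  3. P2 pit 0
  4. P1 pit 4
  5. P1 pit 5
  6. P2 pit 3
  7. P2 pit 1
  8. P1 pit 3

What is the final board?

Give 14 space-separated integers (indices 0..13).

Answer: 6 5 3 0 1 0 2 2 0 2 1 4 6 10

Derivation:
Move 1: P2 pit4 -> P1=[4,3,2,5,4,5](0) P2=[2,4,4,5,0,3](1)
Move 2: P2 pit2 -> P1=[4,3,2,5,4,5](0) P2=[2,4,0,6,1,4](2)
Move 3: P2 pit0 -> P1=[4,3,2,0,4,5](0) P2=[0,5,0,6,1,4](8)
Move 4: P1 pit4 -> P1=[4,3,2,0,0,6](1) P2=[1,6,0,6,1,4](8)
Move 5: P1 pit5 -> P1=[4,3,2,0,0,0](2) P2=[2,7,1,7,2,4](8)
Move 6: P2 pit3 -> P1=[5,4,3,1,0,0](2) P2=[2,7,1,0,3,5](9)
Move 7: P2 pit1 -> P1=[6,5,3,1,0,0](2) P2=[2,0,2,1,4,6](10)
Move 8: P1 pit3 -> P1=[6,5,3,0,1,0](2) P2=[2,0,2,1,4,6](10)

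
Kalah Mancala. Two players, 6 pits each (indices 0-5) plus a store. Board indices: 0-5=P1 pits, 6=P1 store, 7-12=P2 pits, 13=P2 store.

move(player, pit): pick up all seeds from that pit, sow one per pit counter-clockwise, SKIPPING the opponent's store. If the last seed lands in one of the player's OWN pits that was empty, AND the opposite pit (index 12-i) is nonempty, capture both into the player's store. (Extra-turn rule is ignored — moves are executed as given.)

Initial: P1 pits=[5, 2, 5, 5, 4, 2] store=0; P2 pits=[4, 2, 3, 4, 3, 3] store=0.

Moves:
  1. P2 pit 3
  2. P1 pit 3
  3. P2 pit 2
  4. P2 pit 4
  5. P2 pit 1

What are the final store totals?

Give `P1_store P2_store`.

Answer: 1 6

Derivation:
Move 1: P2 pit3 -> P1=[6,2,5,5,4,2](0) P2=[4,2,3,0,4,4](1)
Move 2: P1 pit3 -> P1=[6,2,5,0,5,3](1) P2=[5,3,3,0,4,4](1)
Move 3: P2 pit2 -> P1=[6,2,5,0,5,3](1) P2=[5,3,0,1,5,5](1)
Move 4: P2 pit4 -> P1=[7,3,6,0,5,3](1) P2=[5,3,0,1,0,6](2)
Move 5: P2 pit1 -> P1=[7,0,6,0,5,3](1) P2=[5,0,1,2,0,6](6)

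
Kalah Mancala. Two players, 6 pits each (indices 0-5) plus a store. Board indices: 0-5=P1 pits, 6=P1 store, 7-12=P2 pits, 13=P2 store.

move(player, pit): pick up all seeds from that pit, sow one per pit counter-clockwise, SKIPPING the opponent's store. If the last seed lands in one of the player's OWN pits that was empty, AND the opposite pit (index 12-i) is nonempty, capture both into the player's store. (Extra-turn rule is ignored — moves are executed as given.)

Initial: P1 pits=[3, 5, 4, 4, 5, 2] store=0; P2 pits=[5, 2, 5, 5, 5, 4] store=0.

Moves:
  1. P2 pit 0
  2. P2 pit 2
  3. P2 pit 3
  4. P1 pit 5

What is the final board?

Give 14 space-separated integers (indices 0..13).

Move 1: P2 pit0 -> P1=[3,5,4,4,5,2](0) P2=[0,3,6,6,6,5](0)
Move 2: P2 pit2 -> P1=[4,6,4,4,5,2](0) P2=[0,3,0,7,7,6](1)
Move 3: P2 pit3 -> P1=[5,7,5,5,5,2](0) P2=[0,3,0,0,8,7](2)
Move 4: P1 pit5 -> P1=[5,7,5,5,5,0](1) P2=[1,3,0,0,8,7](2)

Answer: 5 7 5 5 5 0 1 1 3 0 0 8 7 2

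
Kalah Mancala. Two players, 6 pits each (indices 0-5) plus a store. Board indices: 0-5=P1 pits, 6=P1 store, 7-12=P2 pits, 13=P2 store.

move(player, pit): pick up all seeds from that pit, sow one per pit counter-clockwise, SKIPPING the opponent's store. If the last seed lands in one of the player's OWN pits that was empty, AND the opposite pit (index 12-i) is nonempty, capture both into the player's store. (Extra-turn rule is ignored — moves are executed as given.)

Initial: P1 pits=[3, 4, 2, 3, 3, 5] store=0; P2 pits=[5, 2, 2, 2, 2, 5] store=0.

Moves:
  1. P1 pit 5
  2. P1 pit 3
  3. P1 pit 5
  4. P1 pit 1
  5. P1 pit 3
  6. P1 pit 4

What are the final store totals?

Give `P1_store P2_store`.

Move 1: P1 pit5 -> P1=[3,4,2,3,3,0](1) P2=[6,3,3,3,2,5](0)
Move 2: P1 pit3 -> P1=[3,4,2,0,4,1](2) P2=[6,3,3,3,2,5](0)
Move 3: P1 pit5 -> P1=[3,4,2,0,4,0](3) P2=[6,3,3,3,2,5](0)
Move 4: P1 pit1 -> P1=[3,0,3,1,5,0](10) P2=[0,3,3,3,2,5](0)
Move 5: P1 pit3 -> P1=[3,0,3,0,6,0](10) P2=[0,3,3,3,2,5](0)
Move 6: P1 pit4 -> P1=[3,0,3,0,0,1](11) P2=[1,4,4,4,2,5](0)

Answer: 11 0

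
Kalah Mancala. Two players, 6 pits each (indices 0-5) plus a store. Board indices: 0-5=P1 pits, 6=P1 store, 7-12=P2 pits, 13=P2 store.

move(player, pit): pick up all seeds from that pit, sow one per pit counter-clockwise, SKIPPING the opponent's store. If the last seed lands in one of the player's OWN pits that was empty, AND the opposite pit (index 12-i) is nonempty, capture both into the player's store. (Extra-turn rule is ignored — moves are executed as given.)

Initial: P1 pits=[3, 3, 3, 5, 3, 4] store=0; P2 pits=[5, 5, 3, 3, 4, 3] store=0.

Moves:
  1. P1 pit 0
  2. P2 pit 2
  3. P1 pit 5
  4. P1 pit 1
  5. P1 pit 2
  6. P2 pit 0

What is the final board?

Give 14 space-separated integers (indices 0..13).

Move 1: P1 pit0 -> P1=[0,4,4,6,3,4](0) P2=[5,5,3,3,4,3](0)
Move 2: P2 pit2 -> P1=[0,4,4,6,3,4](0) P2=[5,5,0,4,5,4](0)
Move 3: P1 pit5 -> P1=[0,4,4,6,3,0](1) P2=[6,6,1,4,5,4](0)
Move 4: P1 pit1 -> P1=[0,0,5,7,4,0](8) P2=[0,6,1,4,5,4](0)
Move 5: P1 pit2 -> P1=[0,0,0,8,5,1](9) P2=[1,6,1,4,5,4](0)
Move 6: P2 pit0 -> P1=[0,0,0,8,5,1](9) P2=[0,7,1,4,5,4](0)

Answer: 0 0 0 8 5 1 9 0 7 1 4 5 4 0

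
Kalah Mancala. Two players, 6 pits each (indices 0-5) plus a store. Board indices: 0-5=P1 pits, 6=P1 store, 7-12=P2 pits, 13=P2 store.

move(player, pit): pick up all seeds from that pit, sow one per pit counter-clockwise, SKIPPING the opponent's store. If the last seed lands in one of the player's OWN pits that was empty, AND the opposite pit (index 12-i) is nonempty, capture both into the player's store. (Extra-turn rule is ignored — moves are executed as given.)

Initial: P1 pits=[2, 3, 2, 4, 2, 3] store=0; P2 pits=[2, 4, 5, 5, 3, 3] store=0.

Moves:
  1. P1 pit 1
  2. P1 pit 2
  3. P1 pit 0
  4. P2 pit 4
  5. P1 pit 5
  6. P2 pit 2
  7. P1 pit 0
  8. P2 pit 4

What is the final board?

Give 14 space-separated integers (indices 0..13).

Answer: 0 3 0 6 4 0 9 3 5 0 0 0 6 2

Derivation:
Move 1: P1 pit1 -> P1=[2,0,3,5,3,3](0) P2=[2,4,5,5,3,3](0)
Move 2: P1 pit2 -> P1=[2,0,0,6,4,4](0) P2=[2,4,5,5,3,3](0)
Move 3: P1 pit0 -> P1=[0,1,0,6,4,4](6) P2=[2,4,5,0,3,3](0)
Move 4: P2 pit4 -> P1=[1,1,0,6,4,4](6) P2=[2,4,5,0,0,4](1)
Move 5: P1 pit5 -> P1=[1,1,0,6,4,0](7) P2=[3,5,6,0,0,4](1)
Move 6: P2 pit2 -> P1=[2,2,0,6,4,0](7) P2=[3,5,0,1,1,5](2)
Move 7: P1 pit0 -> P1=[0,3,0,6,4,0](9) P2=[3,5,0,0,1,5](2)
Move 8: P2 pit4 -> P1=[0,3,0,6,4,0](9) P2=[3,5,0,0,0,6](2)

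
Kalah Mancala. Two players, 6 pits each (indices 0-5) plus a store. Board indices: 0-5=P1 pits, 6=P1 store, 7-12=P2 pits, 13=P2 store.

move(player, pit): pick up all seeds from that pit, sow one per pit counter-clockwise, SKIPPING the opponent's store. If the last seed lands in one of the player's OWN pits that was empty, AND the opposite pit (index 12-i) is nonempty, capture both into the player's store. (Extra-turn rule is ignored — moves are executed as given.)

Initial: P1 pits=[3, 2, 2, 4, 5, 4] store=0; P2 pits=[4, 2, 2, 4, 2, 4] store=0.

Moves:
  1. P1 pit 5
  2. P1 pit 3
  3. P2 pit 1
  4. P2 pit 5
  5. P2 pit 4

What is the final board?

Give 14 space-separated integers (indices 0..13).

Move 1: P1 pit5 -> P1=[3,2,2,4,5,0](1) P2=[5,3,3,4,2,4](0)
Move 2: P1 pit3 -> P1=[3,2,2,0,6,1](2) P2=[6,3,3,4,2,4](0)
Move 3: P2 pit1 -> P1=[3,2,2,0,6,1](2) P2=[6,0,4,5,3,4](0)
Move 4: P2 pit5 -> P1=[4,3,3,0,6,1](2) P2=[6,0,4,5,3,0](1)
Move 5: P2 pit4 -> P1=[5,3,3,0,6,1](2) P2=[6,0,4,5,0,1](2)

Answer: 5 3 3 0 6 1 2 6 0 4 5 0 1 2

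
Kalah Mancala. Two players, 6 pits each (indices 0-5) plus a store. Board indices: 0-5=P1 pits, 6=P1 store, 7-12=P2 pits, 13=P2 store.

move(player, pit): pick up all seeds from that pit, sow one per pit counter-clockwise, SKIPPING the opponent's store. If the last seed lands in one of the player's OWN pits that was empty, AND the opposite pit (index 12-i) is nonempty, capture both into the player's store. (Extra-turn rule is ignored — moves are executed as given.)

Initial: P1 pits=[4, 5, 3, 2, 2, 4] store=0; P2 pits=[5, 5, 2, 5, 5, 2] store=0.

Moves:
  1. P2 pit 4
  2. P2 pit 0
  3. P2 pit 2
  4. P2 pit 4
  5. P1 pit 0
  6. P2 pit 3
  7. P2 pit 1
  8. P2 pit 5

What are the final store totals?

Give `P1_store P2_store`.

Answer: 0 12

Derivation:
Move 1: P2 pit4 -> P1=[5,6,4,2,2,4](0) P2=[5,5,2,5,0,3](1)
Move 2: P2 pit0 -> P1=[5,6,4,2,2,4](0) P2=[0,6,3,6,1,4](1)
Move 3: P2 pit2 -> P1=[5,6,4,2,2,4](0) P2=[0,6,0,7,2,5](1)
Move 4: P2 pit4 -> P1=[5,6,4,2,2,4](0) P2=[0,6,0,7,0,6](2)
Move 5: P1 pit0 -> P1=[0,7,5,3,3,5](0) P2=[0,6,0,7,0,6](2)
Move 6: P2 pit3 -> P1=[1,8,6,4,3,5](0) P2=[0,6,0,0,1,7](3)
Move 7: P2 pit1 -> P1=[2,8,6,4,3,5](0) P2=[0,0,1,1,2,8](4)
Move 8: P2 pit5 -> P1=[3,9,7,5,4,0](0) P2=[0,0,1,1,2,0](12)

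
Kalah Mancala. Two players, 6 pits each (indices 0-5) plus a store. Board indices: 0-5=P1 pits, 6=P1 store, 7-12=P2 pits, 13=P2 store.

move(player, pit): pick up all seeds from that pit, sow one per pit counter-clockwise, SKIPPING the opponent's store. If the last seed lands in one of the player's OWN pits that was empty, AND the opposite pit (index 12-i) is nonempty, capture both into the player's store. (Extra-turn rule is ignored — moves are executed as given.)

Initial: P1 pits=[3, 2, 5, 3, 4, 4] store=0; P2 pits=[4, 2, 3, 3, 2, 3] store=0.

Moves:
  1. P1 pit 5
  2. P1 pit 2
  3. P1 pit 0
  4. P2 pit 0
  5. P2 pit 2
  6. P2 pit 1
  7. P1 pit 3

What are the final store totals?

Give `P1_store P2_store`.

Answer: 3 2

Derivation:
Move 1: P1 pit5 -> P1=[3,2,5,3,4,0](1) P2=[5,3,4,3,2,3](0)
Move 2: P1 pit2 -> P1=[3,2,0,4,5,1](2) P2=[6,3,4,3,2,3](0)
Move 3: P1 pit0 -> P1=[0,3,1,5,5,1](2) P2=[6,3,4,3,2,3](0)
Move 4: P2 pit0 -> P1=[0,3,1,5,5,1](2) P2=[0,4,5,4,3,4](1)
Move 5: P2 pit2 -> P1=[1,3,1,5,5,1](2) P2=[0,4,0,5,4,5](2)
Move 6: P2 pit1 -> P1=[1,3,1,5,5,1](2) P2=[0,0,1,6,5,6](2)
Move 7: P1 pit3 -> P1=[1,3,1,0,6,2](3) P2=[1,1,1,6,5,6](2)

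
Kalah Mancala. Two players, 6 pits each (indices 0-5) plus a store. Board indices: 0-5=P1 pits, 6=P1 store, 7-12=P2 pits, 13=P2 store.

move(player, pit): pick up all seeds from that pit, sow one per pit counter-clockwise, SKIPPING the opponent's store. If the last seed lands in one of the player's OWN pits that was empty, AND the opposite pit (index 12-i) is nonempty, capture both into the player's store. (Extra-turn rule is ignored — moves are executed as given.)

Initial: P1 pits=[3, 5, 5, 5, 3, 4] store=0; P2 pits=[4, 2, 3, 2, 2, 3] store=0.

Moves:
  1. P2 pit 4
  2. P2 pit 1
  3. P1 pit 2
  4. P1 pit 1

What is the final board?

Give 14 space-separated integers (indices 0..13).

Move 1: P2 pit4 -> P1=[3,5,5,5,3,4](0) P2=[4,2,3,2,0,4](1)
Move 2: P2 pit1 -> P1=[3,5,5,5,3,4](0) P2=[4,0,4,3,0,4](1)
Move 3: P1 pit2 -> P1=[3,5,0,6,4,5](1) P2=[5,0,4,3,0,4](1)
Move 4: P1 pit1 -> P1=[3,0,1,7,5,6](2) P2=[5,0,4,3,0,4](1)

Answer: 3 0 1 7 5 6 2 5 0 4 3 0 4 1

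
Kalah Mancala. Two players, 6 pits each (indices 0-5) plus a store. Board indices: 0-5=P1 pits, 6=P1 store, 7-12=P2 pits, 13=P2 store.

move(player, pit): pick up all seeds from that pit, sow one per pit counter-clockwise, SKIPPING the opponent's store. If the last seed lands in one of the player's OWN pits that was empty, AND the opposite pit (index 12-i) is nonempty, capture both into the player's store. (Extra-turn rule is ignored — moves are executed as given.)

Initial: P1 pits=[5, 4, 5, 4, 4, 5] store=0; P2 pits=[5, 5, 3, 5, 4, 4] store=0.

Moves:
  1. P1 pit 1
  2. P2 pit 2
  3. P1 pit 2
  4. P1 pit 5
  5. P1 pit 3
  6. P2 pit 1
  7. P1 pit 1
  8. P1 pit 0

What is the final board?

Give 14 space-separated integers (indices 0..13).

Answer: 0 1 3 1 8 2 4 8 0 3 8 7 7 1

Derivation:
Move 1: P1 pit1 -> P1=[5,0,6,5,5,6](0) P2=[5,5,3,5,4,4](0)
Move 2: P2 pit2 -> P1=[5,0,6,5,5,6](0) P2=[5,5,0,6,5,5](0)
Move 3: P1 pit2 -> P1=[5,0,0,6,6,7](1) P2=[6,6,0,6,5,5](0)
Move 4: P1 pit5 -> P1=[5,0,0,6,6,0](2) P2=[7,7,1,7,6,6](0)
Move 5: P1 pit3 -> P1=[5,0,0,0,7,1](3) P2=[8,8,2,7,6,6](0)
Move 6: P2 pit1 -> P1=[6,1,1,0,7,1](3) P2=[8,0,3,8,7,7](1)
Move 7: P1 pit1 -> P1=[6,0,2,0,7,1](3) P2=[8,0,3,8,7,7](1)
Move 8: P1 pit0 -> P1=[0,1,3,1,8,2](4) P2=[8,0,3,8,7,7](1)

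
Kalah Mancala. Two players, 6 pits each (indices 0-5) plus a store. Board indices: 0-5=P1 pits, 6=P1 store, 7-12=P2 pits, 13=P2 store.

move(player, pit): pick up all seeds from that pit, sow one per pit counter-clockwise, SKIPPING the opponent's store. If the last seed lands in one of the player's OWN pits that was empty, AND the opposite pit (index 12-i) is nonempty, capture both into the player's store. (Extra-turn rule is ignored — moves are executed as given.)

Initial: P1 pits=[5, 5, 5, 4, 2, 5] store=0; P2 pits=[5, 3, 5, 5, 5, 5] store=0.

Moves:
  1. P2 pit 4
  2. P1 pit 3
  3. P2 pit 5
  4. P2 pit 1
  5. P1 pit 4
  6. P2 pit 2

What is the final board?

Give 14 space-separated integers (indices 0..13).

Move 1: P2 pit4 -> P1=[6,6,6,4,2,5](0) P2=[5,3,5,5,0,6](1)
Move 2: P1 pit3 -> P1=[6,6,6,0,3,6](1) P2=[6,3,5,5,0,6](1)
Move 3: P2 pit5 -> P1=[7,7,7,1,4,6](1) P2=[6,3,5,5,0,0](2)
Move 4: P2 pit1 -> P1=[7,0,7,1,4,6](1) P2=[6,0,6,6,0,0](10)
Move 5: P1 pit4 -> P1=[7,0,7,1,0,7](2) P2=[7,1,6,6,0,0](10)
Move 6: P2 pit2 -> P1=[8,1,7,1,0,7](2) P2=[7,1,0,7,1,1](11)

Answer: 8 1 7 1 0 7 2 7 1 0 7 1 1 11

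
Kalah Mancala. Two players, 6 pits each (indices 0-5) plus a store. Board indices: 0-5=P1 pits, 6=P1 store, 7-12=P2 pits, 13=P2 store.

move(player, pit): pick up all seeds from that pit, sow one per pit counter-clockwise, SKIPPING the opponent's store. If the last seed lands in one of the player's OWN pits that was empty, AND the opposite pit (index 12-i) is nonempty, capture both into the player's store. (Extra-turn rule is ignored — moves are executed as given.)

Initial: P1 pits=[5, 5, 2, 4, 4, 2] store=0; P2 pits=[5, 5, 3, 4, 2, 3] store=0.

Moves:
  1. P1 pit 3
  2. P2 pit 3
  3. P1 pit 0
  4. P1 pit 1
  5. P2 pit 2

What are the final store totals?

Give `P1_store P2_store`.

Answer: 3 1

Derivation:
Move 1: P1 pit3 -> P1=[5,5,2,0,5,3](1) P2=[6,5,3,4,2,3](0)
Move 2: P2 pit3 -> P1=[6,5,2,0,5,3](1) P2=[6,5,3,0,3,4](1)
Move 3: P1 pit0 -> P1=[0,6,3,1,6,4](2) P2=[6,5,3,0,3,4](1)
Move 4: P1 pit1 -> P1=[0,0,4,2,7,5](3) P2=[7,5,3,0,3,4](1)
Move 5: P2 pit2 -> P1=[0,0,4,2,7,5](3) P2=[7,5,0,1,4,5](1)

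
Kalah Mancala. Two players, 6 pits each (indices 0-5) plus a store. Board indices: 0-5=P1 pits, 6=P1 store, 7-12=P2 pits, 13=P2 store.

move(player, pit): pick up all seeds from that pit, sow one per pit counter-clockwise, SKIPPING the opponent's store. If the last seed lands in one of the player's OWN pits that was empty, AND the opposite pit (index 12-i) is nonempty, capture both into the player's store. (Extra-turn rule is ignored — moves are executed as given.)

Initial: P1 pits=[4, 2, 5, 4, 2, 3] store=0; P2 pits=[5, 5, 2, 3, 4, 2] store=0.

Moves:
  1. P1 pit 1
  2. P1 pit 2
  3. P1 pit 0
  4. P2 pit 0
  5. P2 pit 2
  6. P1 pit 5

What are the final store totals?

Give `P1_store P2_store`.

Answer: 2 1

Derivation:
Move 1: P1 pit1 -> P1=[4,0,6,5,2,3](0) P2=[5,5,2,3,4,2](0)
Move 2: P1 pit2 -> P1=[4,0,0,6,3,4](1) P2=[6,6,2,3,4,2](0)
Move 3: P1 pit0 -> P1=[0,1,1,7,4,4](1) P2=[6,6,2,3,4,2](0)
Move 4: P2 pit0 -> P1=[0,1,1,7,4,4](1) P2=[0,7,3,4,5,3](1)
Move 5: P2 pit2 -> P1=[0,1,1,7,4,4](1) P2=[0,7,0,5,6,4](1)
Move 6: P1 pit5 -> P1=[0,1,1,7,4,0](2) P2=[1,8,1,5,6,4](1)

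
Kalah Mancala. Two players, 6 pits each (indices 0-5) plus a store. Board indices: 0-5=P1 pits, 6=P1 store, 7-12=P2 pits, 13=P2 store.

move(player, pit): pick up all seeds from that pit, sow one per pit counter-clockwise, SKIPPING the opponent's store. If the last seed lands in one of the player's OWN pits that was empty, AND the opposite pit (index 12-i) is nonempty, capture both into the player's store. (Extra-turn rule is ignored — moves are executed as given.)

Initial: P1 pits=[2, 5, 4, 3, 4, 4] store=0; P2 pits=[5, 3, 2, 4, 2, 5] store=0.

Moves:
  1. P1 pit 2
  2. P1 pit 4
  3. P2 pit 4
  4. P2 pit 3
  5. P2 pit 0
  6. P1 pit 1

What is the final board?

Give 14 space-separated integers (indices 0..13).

Answer: 3 0 1 5 1 7 3 0 5 4 1 2 8 3

Derivation:
Move 1: P1 pit2 -> P1=[2,5,0,4,5,5](1) P2=[5,3,2,4,2,5](0)
Move 2: P1 pit4 -> P1=[2,5,0,4,0,6](2) P2=[6,4,3,4,2,5](0)
Move 3: P2 pit4 -> P1=[2,5,0,4,0,6](2) P2=[6,4,3,4,0,6](1)
Move 4: P2 pit3 -> P1=[3,5,0,4,0,6](2) P2=[6,4,3,0,1,7](2)
Move 5: P2 pit0 -> P1=[3,5,0,4,0,6](2) P2=[0,5,4,1,2,8](3)
Move 6: P1 pit1 -> P1=[3,0,1,5,1,7](3) P2=[0,5,4,1,2,8](3)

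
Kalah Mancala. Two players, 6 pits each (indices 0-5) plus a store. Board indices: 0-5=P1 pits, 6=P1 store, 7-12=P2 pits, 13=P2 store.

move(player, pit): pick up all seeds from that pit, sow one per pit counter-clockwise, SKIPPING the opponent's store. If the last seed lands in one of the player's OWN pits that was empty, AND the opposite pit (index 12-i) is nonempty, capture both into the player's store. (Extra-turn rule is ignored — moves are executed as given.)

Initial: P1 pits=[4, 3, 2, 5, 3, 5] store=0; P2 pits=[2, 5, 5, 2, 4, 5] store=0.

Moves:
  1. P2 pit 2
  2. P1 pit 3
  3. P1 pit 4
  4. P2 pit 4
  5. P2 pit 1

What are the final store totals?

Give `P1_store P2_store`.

Move 1: P2 pit2 -> P1=[5,3,2,5,3,5](0) P2=[2,5,0,3,5,6](1)
Move 2: P1 pit3 -> P1=[5,3,2,0,4,6](1) P2=[3,6,0,3,5,6](1)
Move 3: P1 pit4 -> P1=[5,3,2,0,0,7](2) P2=[4,7,0,3,5,6](1)
Move 4: P2 pit4 -> P1=[6,4,3,0,0,7](2) P2=[4,7,0,3,0,7](2)
Move 5: P2 pit1 -> P1=[7,5,3,0,0,7](2) P2=[4,0,1,4,1,8](3)

Answer: 2 3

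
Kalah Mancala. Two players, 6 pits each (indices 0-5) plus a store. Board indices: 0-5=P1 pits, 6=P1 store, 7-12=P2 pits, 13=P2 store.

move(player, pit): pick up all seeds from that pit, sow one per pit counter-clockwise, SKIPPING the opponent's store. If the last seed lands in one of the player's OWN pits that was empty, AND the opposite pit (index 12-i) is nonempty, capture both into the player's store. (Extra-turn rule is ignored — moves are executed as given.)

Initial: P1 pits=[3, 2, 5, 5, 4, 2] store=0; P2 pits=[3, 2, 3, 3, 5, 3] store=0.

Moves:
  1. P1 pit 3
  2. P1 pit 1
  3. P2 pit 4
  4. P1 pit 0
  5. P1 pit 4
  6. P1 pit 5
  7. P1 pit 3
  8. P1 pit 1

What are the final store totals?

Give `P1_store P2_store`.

Answer: 16 1

Derivation:
Move 1: P1 pit3 -> P1=[3,2,5,0,5,3](1) P2=[4,3,3,3,5,3](0)
Move 2: P1 pit1 -> P1=[3,0,6,0,5,3](5) P2=[4,3,0,3,5,3](0)
Move 3: P2 pit4 -> P1=[4,1,7,0,5,3](5) P2=[4,3,0,3,0,4](1)
Move 4: P1 pit0 -> P1=[0,2,8,1,6,3](5) P2=[4,3,0,3,0,4](1)
Move 5: P1 pit4 -> P1=[0,2,8,1,0,4](6) P2=[5,4,1,4,0,4](1)
Move 6: P1 pit5 -> P1=[0,2,8,1,0,0](7) P2=[6,5,2,4,0,4](1)
Move 7: P1 pit3 -> P1=[0,2,8,0,0,0](13) P2=[6,0,2,4,0,4](1)
Move 8: P1 pit1 -> P1=[0,0,9,0,0,0](16) P2=[6,0,0,4,0,4](1)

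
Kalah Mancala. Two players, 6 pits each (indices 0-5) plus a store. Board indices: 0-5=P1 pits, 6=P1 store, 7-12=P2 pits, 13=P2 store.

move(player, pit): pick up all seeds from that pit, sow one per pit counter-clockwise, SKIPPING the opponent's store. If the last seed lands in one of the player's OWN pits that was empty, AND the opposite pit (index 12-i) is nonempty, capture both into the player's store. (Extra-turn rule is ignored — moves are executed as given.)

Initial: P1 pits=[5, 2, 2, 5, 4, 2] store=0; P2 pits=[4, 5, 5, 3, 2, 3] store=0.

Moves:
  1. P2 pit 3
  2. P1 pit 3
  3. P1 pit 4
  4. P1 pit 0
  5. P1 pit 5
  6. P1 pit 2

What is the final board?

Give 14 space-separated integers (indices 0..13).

Move 1: P2 pit3 -> P1=[5,2,2,5,4,2](0) P2=[4,5,5,0,3,4](1)
Move 2: P1 pit3 -> P1=[5,2,2,0,5,3](1) P2=[5,6,5,0,3,4](1)
Move 3: P1 pit4 -> P1=[5,2,2,0,0,4](2) P2=[6,7,6,0,3,4](1)
Move 4: P1 pit0 -> P1=[0,3,3,1,1,5](2) P2=[6,7,6,0,3,4](1)
Move 5: P1 pit5 -> P1=[0,3,3,1,1,0](3) P2=[7,8,7,1,3,4](1)
Move 6: P1 pit2 -> P1=[0,3,0,2,2,0](11) P2=[0,8,7,1,3,4](1)

Answer: 0 3 0 2 2 0 11 0 8 7 1 3 4 1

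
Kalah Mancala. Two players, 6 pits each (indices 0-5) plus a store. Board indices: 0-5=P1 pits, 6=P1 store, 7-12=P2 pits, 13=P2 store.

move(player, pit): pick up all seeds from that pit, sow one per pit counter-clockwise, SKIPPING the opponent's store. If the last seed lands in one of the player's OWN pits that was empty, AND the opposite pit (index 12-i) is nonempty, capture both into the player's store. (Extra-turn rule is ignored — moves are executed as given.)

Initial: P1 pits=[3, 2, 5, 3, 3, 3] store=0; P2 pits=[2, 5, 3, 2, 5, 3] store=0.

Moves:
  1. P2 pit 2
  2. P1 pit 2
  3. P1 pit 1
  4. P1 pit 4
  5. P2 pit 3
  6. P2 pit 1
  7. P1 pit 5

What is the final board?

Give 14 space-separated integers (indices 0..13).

Answer: 4 0 1 5 0 0 3 5 1 2 2 8 6 2

Derivation:
Move 1: P2 pit2 -> P1=[3,2,5,3,3,3](0) P2=[2,5,0,3,6,4](0)
Move 2: P1 pit2 -> P1=[3,2,0,4,4,4](1) P2=[3,5,0,3,6,4](0)
Move 3: P1 pit1 -> P1=[3,0,1,5,4,4](1) P2=[3,5,0,3,6,4](0)
Move 4: P1 pit4 -> P1=[3,0,1,5,0,5](2) P2=[4,6,0,3,6,4](0)
Move 5: P2 pit3 -> P1=[3,0,1,5,0,5](2) P2=[4,6,0,0,7,5](1)
Move 6: P2 pit1 -> P1=[4,0,1,5,0,5](2) P2=[4,0,1,1,8,6](2)
Move 7: P1 pit5 -> P1=[4,0,1,5,0,0](3) P2=[5,1,2,2,8,6](2)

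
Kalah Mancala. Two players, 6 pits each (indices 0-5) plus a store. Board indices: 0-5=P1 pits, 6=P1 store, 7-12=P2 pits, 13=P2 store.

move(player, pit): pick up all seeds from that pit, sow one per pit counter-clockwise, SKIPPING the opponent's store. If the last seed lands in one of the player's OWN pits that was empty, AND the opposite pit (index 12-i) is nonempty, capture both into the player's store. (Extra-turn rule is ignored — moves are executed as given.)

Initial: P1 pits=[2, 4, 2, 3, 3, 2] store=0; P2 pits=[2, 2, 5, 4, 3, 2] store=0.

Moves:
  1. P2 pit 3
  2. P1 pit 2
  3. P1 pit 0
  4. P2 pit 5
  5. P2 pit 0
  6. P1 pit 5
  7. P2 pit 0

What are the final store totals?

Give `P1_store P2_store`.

Answer: 1 2

Derivation:
Move 1: P2 pit3 -> P1=[3,4,2,3,3,2](0) P2=[2,2,5,0,4,3](1)
Move 2: P1 pit2 -> P1=[3,4,0,4,4,2](0) P2=[2,2,5,0,4,3](1)
Move 3: P1 pit0 -> P1=[0,5,1,5,4,2](0) P2=[2,2,5,0,4,3](1)
Move 4: P2 pit5 -> P1=[1,6,1,5,4,2](0) P2=[2,2,5,0,4,0](2)
Move 5: P2 pit0 -> P1=[1,6,1,5,4,2](0) P2=[0,3,6,0,4,0](2)
Move 6: P1 pit5 -> P1=[1,6,1,5,4,0](1) P2=[1,3,6,0,4,0](2)
Move 7: P2 pit0 -> P1=[1,6,1,5,4,0](1) P2=[0,4,6,0,4,0](2)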